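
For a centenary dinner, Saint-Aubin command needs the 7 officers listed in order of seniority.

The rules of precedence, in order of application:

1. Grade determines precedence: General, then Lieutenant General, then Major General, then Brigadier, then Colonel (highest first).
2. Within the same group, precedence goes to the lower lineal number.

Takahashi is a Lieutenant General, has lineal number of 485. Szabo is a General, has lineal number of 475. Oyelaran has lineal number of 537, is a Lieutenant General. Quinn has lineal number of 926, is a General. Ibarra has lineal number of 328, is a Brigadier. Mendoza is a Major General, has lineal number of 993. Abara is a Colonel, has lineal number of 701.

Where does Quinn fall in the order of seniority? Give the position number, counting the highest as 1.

2

By grade: Szabo and Quinn (General); then Takahashi and Oyelaran (Lieutenant General); then Mendoza (Major General); then Ibarra (Brigadier); then Abara (Colonel).
Among Szabo and Quinn, by lineal number (lower first): Szabo (475) before Quinn (926).
Among Takahashi and Oyelaran, by lineal number (lower first): Takahashi (485) before Oyelaran (537).
Order: Szabo, Quinn, Takahashi, Oyelaran, Mendoza, Ibarra, Abara. So position 2.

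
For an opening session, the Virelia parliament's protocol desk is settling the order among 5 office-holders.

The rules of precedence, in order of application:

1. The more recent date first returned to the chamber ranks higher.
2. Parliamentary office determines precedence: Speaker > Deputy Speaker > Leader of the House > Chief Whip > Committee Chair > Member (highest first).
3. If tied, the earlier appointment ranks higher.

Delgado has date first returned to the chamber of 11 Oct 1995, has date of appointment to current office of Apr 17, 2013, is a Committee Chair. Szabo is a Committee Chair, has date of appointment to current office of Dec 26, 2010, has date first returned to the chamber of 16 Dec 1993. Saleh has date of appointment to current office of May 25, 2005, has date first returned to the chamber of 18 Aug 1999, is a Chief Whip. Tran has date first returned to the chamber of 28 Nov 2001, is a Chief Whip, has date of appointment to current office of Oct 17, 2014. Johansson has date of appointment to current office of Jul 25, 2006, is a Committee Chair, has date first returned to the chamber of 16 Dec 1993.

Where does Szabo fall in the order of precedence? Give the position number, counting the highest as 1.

5

By date first returned to the chamber (later first): Tran (28 Nov 2001); then Saleh (18 Aug 1999); then Delgado (11 Oct 1995); then Johansson and Szabo (both 16 Dec 1993).
Johansson and Szabo are each Committee Chair, so the next rule applies.
Among Johansson and Szabo, by date of appointment to current office (earlier first): Johansson (Jul 25, 2006) before Szabo (Dec 26, 2010).
Order: Tran, Saleh, Delgado, Johansson, Szabo. So position 5.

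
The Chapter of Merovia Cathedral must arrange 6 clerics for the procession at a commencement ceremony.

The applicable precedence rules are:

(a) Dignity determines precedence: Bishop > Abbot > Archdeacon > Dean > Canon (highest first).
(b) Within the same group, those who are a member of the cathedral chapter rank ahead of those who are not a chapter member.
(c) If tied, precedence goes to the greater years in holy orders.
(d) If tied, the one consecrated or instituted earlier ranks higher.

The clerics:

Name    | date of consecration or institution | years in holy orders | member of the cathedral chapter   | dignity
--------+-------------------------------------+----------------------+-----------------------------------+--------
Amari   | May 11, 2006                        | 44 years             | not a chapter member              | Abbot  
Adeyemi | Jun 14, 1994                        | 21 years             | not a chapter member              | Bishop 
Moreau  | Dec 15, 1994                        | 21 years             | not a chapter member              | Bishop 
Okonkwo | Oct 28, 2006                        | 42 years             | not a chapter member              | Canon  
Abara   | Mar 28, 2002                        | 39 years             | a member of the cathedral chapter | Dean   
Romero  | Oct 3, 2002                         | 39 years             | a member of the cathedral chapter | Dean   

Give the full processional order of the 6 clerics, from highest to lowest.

Adeyemi, Moreau, Amari, Abara, Romero, Okonkwo

By dignity: Adeyemi and Moreau (Bishop); then Amari (Abbot); then Abara and Romero (Dean); then Okonkwo (Canon).
Adeyemi and Moreau are each not a chapter member, so the next rule applies.
Adeyemi and Moreau both have years in holy orders 21 years, so the next rule applies.
Among Adeyemi and Moreau, by date of consecration or institution (earlier first): Adeyemi (Jun 14, 1994) before Moreau (Dec 15, 1994).
Abara and Romero are each a member of the cathedral chapter, so the next rule applies.
Abara and Romero both have years in holy orders 39 years, so the next rule applies.
Among Abara and Romero, by date of consecration or institution (earlier first): Abara (Mar 28, 2002) before Romero (Oct 3, 2002).
Full order: Adeyemi, Moreau, Amari, Abara, Romero, Okonkwo.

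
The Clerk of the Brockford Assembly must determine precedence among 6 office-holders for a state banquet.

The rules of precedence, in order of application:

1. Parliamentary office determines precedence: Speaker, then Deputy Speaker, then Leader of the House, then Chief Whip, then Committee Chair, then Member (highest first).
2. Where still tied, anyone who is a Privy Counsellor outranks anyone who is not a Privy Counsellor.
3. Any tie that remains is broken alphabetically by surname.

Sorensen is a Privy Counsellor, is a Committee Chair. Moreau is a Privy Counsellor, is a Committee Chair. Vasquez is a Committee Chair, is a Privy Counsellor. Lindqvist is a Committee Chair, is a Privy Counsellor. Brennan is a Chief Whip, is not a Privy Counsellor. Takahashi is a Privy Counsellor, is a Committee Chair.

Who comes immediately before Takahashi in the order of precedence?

By parliamentary office: Brennan (Chief Whip); then Lindqvist, Moreau, Sorensen, Takahashi and Vasquez (Committee Chair).
Lindqvist, Moreau, Sorensen, Takahashi and Vasquez are each a Privy Counsellor, so the next rule applies.
Among Lindqvist, Moreau, Sorensen, Takahashi and Vasquez, alphabetically by surname: Lindqvist before Moreau before Sorensen before Takahashi before Vasquez.
Order: Brennan, Lindqvist, Moreau, Sorensen, Takahashi, Vasquez.

Sorensen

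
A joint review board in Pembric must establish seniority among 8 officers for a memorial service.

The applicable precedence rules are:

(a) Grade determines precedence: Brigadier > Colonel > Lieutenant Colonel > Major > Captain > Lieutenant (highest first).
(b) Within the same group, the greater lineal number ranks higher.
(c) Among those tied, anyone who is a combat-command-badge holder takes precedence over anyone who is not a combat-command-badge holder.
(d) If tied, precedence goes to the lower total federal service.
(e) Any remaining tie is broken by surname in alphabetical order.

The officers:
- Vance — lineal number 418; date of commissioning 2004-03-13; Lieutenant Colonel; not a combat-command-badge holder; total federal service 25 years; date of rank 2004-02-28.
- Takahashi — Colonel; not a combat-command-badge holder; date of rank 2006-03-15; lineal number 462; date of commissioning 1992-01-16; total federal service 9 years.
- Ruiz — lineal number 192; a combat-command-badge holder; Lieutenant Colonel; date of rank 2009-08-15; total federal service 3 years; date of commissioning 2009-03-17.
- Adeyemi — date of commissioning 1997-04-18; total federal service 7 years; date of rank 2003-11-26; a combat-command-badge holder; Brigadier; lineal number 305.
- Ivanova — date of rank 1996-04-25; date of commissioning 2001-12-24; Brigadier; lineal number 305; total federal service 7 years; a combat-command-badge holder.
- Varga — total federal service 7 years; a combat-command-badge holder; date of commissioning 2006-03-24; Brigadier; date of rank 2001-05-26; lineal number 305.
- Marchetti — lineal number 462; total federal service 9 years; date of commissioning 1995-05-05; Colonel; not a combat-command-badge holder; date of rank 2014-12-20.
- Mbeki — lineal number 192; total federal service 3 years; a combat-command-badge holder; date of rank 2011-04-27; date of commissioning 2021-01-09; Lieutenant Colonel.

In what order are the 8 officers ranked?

By grade: Adeyemi, Ivanova and Varga (Brigadier); then Marchetti and Takahashi (Colonel); then Vance, Mbeki and Ruiz (Lieutenant Colonel).
Adeyemi, Ivanova and Varga all have lineal number 305, so the next rule applies.
Adeyemi, Ivanova and Varga are each a combat-command-badge holder, so the next rule applies.
Adeyemi, Ivanova and Varga all have total federal service 7 years, so the next rule applies.
Among Adeyemi, Ivanova and Varga, alphabetically by surname: Adeyemi before Ivanova before Varga.
Marchetti and Takahashi both have lineal number 462, so the next rule applies.
Marchetti and Takahashi are each not a combat-command-badge holder, so the next rule applies.
Marchetti and Takahashi both have total federal service 9 years, so the next rule applies.
Among Marchetti and Takahashi, alphabetically by surname: Marchetti before Takahashi.
Among Vance, Mbeki and Ruiz, by lineal number (higher first): Vance (418) before Mbeki and Ruiz (192).
Mbeki and Ruiz are each a combat-command-badge holder, so the next rule applies.
Mbeki and Ruiz both have total federal service 3 years, so the next rule applies.
Among Mbeki and Ruiz, alphabetically by surname: Mbeki before Ruiz.
Full order: Adeyemi, Ivanova, Varga, Marchetti, Takahashi, Vance, Mbeki, Ruiz.

Adeyemi, Ivanova, Varga, Marchetti, Takahashi, Vance, Mbeki, Ruiz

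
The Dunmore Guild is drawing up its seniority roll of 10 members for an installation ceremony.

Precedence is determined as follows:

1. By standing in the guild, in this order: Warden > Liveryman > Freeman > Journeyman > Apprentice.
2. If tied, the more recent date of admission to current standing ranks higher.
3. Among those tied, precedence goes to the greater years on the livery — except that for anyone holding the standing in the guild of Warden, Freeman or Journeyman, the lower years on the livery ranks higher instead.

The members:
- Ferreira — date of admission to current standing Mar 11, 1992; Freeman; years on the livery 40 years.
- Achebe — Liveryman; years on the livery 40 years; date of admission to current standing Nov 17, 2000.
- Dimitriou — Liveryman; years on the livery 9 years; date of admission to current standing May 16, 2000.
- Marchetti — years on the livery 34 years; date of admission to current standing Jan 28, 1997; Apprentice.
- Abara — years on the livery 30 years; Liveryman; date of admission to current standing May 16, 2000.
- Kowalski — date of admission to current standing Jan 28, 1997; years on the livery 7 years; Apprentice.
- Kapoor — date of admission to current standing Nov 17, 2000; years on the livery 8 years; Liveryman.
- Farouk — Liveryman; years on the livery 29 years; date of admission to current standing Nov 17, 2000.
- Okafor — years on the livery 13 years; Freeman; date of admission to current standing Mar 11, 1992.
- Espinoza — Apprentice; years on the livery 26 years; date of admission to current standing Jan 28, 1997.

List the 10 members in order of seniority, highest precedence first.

By standing in the guild: Achebe, Farouk, Kapoor, Abara and Dimitriou (Liveryman); then Okafor and Ferreira (Freeman); then Marchetti, Espinoza and Kowalski (Apprentice).
Among Achebe, Farouk, Kapoor, Abara and Dimitriou, by date of admission to current standing (later first): Achebe, Farouk and Kapoor (Nov 17, 2000) before Abara and Dimitriou (May 16, 2000).
Among Achebe, Farouk and Kapoor, by years on the livery (higher first): Achebe (40 years) before Farouk (29 years) before Kapoor (8 years).
Among Abara and Dimitriou, by years on the livery (higher first): Abara (30 years) before Dimitriou (9 years).
Okafor and Ferreira both have date of admission to current standing Mar 11, 1992, so the next rule applies.
Among Okafor and Ferreira, by years on the livery (lower first) (reversed rule for this group): Okafor (13 years) before Ferreira (40 years).
Marchetti, Espinoza and Kowalski all have date of admission to current standing Jan 28, 1997, so the next rule applies.
Among Marchetti, Espinoza and Kowalski, by years on the livery (higher first): Marchetti (34 years) before Espinoza (26 years) before Kowalski (7 years).
Full order: Achebe, Farouk, Kapoor, Abara, Dimitriou, Okafor, Ferreira, Marchetti, Espinoza, Kowalski.

Achebe, Farouk, Kapoor, Abara, Dimitriou, Okafor, Ferreira, Marchetti, Espinoza, Kowalski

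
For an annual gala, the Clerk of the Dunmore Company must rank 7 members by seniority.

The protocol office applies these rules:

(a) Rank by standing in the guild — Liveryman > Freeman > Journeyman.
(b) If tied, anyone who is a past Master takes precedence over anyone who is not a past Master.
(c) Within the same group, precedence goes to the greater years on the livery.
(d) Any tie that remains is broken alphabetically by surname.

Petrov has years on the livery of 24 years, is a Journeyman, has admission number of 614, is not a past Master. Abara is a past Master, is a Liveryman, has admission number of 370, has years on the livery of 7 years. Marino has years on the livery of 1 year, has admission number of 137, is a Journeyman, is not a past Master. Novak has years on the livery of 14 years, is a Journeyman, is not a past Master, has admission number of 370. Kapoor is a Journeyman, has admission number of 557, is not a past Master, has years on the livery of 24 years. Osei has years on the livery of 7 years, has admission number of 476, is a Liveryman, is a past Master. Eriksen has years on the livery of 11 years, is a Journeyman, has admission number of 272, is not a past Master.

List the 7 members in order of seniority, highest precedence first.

By standing in the guild: Abara and Osei (Liveryman); then Kapoor, Petrov, Novak, Eriksen and Marino (Journeyman).
Abara and Osei are each a past Master, so the next rule applies.
Abara and Osei both have years on the livery 7 years, so the next rule applies.
Among Abara and Osei, alphabetically by surname: Abara before Osei.
Kapoor, Petrov, Novak, Eriksen and Marino are each not a past Master, so the next rule applies.
Among Kapoor, Petrov, Novak, Eriksen and Marino, by years on the livery (higher first): Kapoor and Petrov (24 years) before Novak (14 years) before Eriksen (11 years) before Marino (1 year).
Among Kapoor and Petrov, alphabetically by surname: Kapoor before Petrov.
Full order: Abara, Osei, Kapoor, Petrov, Novak, Eriksen, Marino.

Abara, Osei, Kapoor, Petrov, Novak, Eriksen, Marino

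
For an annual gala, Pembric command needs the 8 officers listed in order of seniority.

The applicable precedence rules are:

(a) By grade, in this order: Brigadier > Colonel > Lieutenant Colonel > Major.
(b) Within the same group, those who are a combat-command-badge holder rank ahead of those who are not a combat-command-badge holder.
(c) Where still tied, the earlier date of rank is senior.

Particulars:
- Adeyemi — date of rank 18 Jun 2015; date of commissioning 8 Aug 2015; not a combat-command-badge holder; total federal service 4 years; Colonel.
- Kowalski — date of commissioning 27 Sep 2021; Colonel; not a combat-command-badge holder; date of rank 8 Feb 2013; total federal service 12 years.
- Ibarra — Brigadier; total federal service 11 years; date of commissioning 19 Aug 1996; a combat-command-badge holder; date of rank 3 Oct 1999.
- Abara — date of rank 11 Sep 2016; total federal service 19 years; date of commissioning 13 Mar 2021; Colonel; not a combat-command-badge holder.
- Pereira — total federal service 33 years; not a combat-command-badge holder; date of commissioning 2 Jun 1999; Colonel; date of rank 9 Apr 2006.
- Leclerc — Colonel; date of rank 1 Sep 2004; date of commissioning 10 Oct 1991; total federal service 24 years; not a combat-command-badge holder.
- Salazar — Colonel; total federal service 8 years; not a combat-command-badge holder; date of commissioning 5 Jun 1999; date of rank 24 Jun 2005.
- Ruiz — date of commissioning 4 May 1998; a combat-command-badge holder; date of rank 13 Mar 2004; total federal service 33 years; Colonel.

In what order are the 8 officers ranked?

By grade: Ibarra (Brigadier); then Ruiz, Leclerc, Salazar, Pereira, Kowalski, Adeyemi and Abara (Colonel).
Among Ruiz, Leclerc, Salazar, Pereira, Kowalski, Adeyemi and Abara, a combat-command-badge holder before not a combat-command-badge holder: Ruiz (a combat-command-badge holder) before Leclerc, Salazar, Pereira, Kowalski, Adeyemi and Abara (not a combat-command-badge holder).
Among Leclerc, Salazar, Pereira, Kowalski, Adeyemi and Abara, by date of rank (earlier first): Leclerc (1 Sep 2004) before Salazar (24 Jun 2005) before Pereira (9 Apr 2006) before Kowalski (8 Feb 2013) before Adeyemi (18 Jun 2015) before Abara (11 Sep 2016).
Full order: Ibarra, Ruiz, Leclerc, Salazar, Pereira, Kowalski, Adeyemi, Abara.

Ibarra, Ruiz, Leclerc, Salazar, Pereira, Kowalski, Adeyemi, Abara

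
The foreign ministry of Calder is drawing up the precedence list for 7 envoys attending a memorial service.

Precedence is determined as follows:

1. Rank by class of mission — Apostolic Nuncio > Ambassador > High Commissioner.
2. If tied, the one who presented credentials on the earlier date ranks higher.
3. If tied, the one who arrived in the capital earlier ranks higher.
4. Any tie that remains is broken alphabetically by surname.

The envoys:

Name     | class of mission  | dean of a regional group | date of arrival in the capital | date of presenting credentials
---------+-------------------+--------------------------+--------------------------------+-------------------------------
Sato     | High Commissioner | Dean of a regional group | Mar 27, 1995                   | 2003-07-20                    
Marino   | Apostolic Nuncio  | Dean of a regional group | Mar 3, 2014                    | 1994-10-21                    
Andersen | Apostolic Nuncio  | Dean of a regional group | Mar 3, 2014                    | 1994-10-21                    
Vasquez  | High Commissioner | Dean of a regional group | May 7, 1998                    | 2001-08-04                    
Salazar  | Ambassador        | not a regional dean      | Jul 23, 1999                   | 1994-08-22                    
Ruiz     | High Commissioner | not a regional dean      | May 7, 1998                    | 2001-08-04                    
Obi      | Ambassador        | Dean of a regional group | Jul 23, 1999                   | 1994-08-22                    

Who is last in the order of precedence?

By class of mission: Andersen and Marino (Apostolic Nuncio); then Obi and Salazar (Ambassador); then Ruiz, Vasquez and Sato (High Commissioner).
Andersen and Marino both have date of presenting credentials 1994-10-21, so the next rule applies.
Andersen and Marino both have date of arrival in the capital Mar 3, 2014, so the next rule applies.
Among Andersen and Marino, alphabetically by surname: Andersen before Marino.
Obi and Salazar both have date of presenting credentials 1994-08-22, so the next rule applies.
Obi and Salazar both have date of arrival in the capital Jul 23, 1999, so the next rule applies.
Among Obi and Salazar, alphabetically by surname: Obi before Salazar.
Among Ruiz, Vasquez and Sato, by date of presenting credentials (earlier first): Ruiz and Vasquez (2001-08-04) before Sato (2003-07-20).
Ruiz and Vasquez both have date of arrival in the capital May 7, 1998, so the next rule applies.
Among Ruiz and Vasquez, alphabetically by surname: Ruiz before Vasquez.
Order: Andersen, Marino, Obi, Salazar, Ruiz, Vasquez, Sato.

Sato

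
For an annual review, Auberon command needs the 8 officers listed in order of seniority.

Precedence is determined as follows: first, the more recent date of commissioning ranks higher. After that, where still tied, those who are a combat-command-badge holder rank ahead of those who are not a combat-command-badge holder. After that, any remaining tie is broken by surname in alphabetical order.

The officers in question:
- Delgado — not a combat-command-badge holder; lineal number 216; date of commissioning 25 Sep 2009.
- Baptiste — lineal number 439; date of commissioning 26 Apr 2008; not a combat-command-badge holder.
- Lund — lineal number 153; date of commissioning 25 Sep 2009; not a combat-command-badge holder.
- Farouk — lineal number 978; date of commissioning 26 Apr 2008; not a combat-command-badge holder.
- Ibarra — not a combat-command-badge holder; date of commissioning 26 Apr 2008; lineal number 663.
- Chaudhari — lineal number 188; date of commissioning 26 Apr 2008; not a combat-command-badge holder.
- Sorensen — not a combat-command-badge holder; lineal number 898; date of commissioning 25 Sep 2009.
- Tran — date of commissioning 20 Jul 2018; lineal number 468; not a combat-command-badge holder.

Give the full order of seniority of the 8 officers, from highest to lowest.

Tran, Delgado, Lund, Sorensen, Baptiste, Chaudhari, Farouk, Ibarra

By date of commissioning (later first): Tran (20 Jul 2018); then Delgado, Lund and Sorensen (each 25 Sep 2009); then Baptiste, Chaudhari, Farouk and Ibarra (each 26 Apr 2008).
Delgado, Lund and Sorensen are each not a combat-command-badge holder, so the next rule applies.
Among Delgado, Lund and Sorensen, alphabetically by surname: Delgado before Lund before Sorensen.
Baptiste, Chaudhari, Farouk and Ibarra are each not a combat-command-badge holder, so the next rule applies.
Among Baptiste, Chaudhari, Farouk and Ibarra, alphabetically by surname: Baptiste before Chaudhari before Farouk before Ibarra.
Full order: Tran, Delgado, Lund, Sorensen, Baptiste, Chaudhari, Farouk, Ibarra.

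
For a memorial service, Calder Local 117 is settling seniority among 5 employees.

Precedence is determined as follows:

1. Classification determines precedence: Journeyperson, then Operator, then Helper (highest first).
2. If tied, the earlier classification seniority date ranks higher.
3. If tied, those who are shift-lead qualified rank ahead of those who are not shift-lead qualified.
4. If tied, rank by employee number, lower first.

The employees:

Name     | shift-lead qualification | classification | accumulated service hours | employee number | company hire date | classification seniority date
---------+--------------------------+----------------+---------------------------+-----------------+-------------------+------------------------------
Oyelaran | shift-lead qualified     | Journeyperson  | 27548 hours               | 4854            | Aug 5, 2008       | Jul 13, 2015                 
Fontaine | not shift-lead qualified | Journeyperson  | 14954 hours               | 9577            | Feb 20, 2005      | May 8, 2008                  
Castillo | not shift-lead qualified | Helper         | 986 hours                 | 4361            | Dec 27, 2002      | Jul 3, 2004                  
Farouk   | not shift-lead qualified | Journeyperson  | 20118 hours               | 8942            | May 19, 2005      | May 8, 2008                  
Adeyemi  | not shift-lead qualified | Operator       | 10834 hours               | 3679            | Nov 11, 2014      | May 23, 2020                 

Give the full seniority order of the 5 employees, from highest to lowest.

Farouk, Fontaine, Oyelaran, Adeyemi, Castillo

By classification: Farouk, Fontaine and Oyelaran (Journeyperson); then Adeyemi (Operator); then Castillo (Helper).
Among Farouk, Fontaine and Oyelaran, by classification seniority date (earlier first): Farouk and Fontaine (May 8, 2008) before Oyelaran (Jul 13, 2015).
Farouk and Fontaine are each not shift-lead qualified, so the next rule applies.
Among Farouk and Fontaine, by employee number (lower first): Farouk (8942) before Fontaine (9577).
Full order: Farouk, Fontaine, Oyelaran, Adeyemi, Castillo.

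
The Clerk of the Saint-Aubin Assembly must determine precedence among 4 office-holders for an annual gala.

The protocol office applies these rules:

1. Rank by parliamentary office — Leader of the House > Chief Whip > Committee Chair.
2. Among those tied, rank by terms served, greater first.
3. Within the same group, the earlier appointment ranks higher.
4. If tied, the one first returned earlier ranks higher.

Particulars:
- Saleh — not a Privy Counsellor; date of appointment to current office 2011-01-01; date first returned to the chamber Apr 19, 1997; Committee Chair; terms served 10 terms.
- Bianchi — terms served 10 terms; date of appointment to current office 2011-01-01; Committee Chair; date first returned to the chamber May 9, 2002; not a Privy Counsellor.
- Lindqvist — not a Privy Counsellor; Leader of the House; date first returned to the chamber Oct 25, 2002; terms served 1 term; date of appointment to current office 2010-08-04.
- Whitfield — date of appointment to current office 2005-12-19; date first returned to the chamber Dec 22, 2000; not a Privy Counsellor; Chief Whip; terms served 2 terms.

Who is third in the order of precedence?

By parliamentary office: Lindqvist (Leader of the House); then Whitfield (Chief Whip); then Saleh and Bianchi (Committee Chair).
Saleh and Bianchi both have terms served 10 terms, so the next rule applies.
Saleh and Bianchi both have date of appointment to current office 2011-01-01, so the next rule applies.
Among Saleh and Bianchi, by date first returned to the chamber (earlier first): Saleh (Apr 19, 1997) before Bianchi (May 9, 2002).
Order: Lindqvist, Whitfield, Saleh, Bianchi.

Saleh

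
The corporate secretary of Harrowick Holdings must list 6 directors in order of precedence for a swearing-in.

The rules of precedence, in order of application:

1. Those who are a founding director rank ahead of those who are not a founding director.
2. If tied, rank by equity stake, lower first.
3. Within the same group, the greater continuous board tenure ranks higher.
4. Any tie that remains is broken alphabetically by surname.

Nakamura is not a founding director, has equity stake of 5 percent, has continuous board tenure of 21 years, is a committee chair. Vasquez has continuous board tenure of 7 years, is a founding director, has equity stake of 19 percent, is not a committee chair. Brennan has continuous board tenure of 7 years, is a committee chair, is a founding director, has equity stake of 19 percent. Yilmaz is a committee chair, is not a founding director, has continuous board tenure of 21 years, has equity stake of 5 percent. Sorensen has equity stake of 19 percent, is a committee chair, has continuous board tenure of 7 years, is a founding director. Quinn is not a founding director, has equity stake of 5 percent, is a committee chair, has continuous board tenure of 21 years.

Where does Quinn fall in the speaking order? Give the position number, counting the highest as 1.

By the first rule: Brennan, Sorensen and Vasquez (each a founding director); then Nakamura, Quinn and Yilmaz (each not a founding director).
Brennan, Sorensen and Vasquez all have equity stake 19 percent, so the next rule applies.
Brennan, Sorensen and Vasquez all have continuous board tenure 7 years, so the next rule applies.
Among Brennan, Sorensen and Vasquez, alphabetically by surname: Brennan before Sorensen before Vasquez.
Nakamura, Quinn and Yilmaz all have equity stake 5 percent, so the next rule applies.
Nakamura, Quinn and Yilmaz all have continuous board tenure 21 years, so the next rule applies.
Among Nakamura, Quinn and Yilmaz, alphabetically by surname: Nakamura before Quinn before Yilmaz.
Order: Brennan, Sorensen, Vasquez, Nakamura, Quinn, Yilmaz. So position 5.

5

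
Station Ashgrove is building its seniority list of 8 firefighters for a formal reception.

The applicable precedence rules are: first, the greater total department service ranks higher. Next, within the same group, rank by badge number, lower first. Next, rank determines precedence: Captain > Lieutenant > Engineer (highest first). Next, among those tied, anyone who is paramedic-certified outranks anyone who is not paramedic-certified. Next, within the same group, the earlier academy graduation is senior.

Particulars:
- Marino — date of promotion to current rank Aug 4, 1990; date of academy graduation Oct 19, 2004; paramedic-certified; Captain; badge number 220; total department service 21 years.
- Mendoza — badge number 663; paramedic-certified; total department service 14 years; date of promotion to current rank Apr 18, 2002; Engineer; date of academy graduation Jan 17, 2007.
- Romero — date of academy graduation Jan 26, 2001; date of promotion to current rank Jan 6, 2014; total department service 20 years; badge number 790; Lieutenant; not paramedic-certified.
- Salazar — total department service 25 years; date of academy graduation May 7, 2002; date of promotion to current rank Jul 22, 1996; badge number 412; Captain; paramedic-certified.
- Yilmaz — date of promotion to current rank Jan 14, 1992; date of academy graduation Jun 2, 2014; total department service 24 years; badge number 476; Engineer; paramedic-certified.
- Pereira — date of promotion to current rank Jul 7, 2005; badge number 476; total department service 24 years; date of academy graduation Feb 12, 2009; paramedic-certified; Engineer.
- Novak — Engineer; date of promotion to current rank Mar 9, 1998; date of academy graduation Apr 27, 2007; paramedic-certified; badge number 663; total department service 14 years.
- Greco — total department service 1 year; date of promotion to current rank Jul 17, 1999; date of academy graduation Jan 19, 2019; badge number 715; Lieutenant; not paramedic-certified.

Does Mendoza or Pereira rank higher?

By total department service (higher first): Salazar (25 years); then Pereira and Yilmaz (both 24 years); then Marino (21 years); then Romero (20 years); then Mendoza and Novak (both 14 years); then Greco (1 year).
Pereira and Yilmaz both have badge number 476, so the next rule applies.
Pereira and Yilmaz are each Engineer, so the next rule applies.
Pereira and Yilmaz are each paramedic-certified, so the next rule applies.
Among Pereira and Yilmaz, by date of academy graduation (earlier first): Pereira (Feb 12, 2009) before Yilmaz (Jun 2, 2014).
Mendoza and Novak both have badge number 663, so the next rule applies.
Mendoza and Novak are each Engineer, so the next rule applies.
Mendoza and Novak are each paramedic-certified, so the next rule applies.
Among Mendoza and Novak, by date of academy graduation (earlier first): Mendoza (Jan 17, 2007) before Novak (Apr 27, 2007).
So Pereira takes precedence.

Pereira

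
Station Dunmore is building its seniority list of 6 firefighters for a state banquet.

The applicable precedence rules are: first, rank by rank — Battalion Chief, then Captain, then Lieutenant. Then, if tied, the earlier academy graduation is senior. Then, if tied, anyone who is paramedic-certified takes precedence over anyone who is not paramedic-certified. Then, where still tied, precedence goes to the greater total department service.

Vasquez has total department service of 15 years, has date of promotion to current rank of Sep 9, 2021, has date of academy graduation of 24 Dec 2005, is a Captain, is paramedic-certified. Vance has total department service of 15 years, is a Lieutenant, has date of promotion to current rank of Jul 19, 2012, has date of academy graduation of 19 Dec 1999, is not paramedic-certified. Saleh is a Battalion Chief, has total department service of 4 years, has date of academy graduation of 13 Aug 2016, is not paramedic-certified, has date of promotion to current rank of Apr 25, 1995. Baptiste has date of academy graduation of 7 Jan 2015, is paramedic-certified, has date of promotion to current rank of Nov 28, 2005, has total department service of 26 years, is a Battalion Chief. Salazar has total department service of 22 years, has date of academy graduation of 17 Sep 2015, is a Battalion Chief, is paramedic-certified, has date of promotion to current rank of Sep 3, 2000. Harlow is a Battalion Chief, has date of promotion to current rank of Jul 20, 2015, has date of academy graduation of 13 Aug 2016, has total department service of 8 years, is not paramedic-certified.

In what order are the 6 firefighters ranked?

Baptiste, Salazar, Harlow, Saleh, Vasquez, Vance

By rank: Baptiste, Salazar, Harlow and Saleh (Battalion Chief); then Vasquez (Captain); then Vance (Lieutenant).
Among Baptiste, Salazar, Harlow and Saleh, by date of academy graduation (earlier first): Baptiste (7 Jan 2015) before Salazar (17 Sep 2015) before Harlow and Saleh (13 Aug 2016).
Harlow and Saleh are each not paramedic-certified, so the next rule applies.
Among Harlow and Saleh, by total department service (higher first): Harlow (8 years) before Saleh (4 years).
Full order: Baptiste, Salazar, Harlow, Saleh, Vasquez, Vance.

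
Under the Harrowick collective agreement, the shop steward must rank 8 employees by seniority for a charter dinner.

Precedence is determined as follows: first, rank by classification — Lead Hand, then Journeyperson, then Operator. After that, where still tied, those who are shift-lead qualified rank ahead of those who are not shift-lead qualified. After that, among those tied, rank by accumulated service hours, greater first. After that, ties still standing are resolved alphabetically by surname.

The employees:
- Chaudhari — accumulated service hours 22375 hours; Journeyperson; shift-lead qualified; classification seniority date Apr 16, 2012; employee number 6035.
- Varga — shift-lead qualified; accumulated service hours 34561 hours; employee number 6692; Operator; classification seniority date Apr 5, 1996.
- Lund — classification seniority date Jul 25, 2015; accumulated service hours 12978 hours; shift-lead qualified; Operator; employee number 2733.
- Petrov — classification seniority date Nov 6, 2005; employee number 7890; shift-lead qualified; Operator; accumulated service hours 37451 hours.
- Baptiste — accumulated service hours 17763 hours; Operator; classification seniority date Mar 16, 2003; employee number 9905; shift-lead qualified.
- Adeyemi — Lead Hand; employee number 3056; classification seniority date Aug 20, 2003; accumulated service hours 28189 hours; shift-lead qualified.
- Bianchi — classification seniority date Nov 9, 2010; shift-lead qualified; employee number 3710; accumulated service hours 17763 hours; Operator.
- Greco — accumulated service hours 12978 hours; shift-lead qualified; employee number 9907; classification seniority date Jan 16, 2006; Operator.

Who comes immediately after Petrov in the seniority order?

By classification: Adeyemi (Lead Hand); then Chaudhari (Journeyperson); then Petrov, Varga, Baptiste, Bianchi, Greco and Lund (Operator).
Petrov, Varga, Baptiste, Bianchi, Greco and Lund are each shift-lead qualified, so the next rule applies.
Among Petrov, Varga, Baptiste, Bianchi, Greco and Lund, by accumulated service hours (higher first): Petrov (37451 hours) before Varga (34561 hours) before Baptiste and Bianchi (17763 hours) before Greco and Lund (12978 hours).
Among Baptiste and Bianchi, alphabetically by surname: Baptiste before Bianchi.
Among Greco and Lund, alphabetically by surname: Greco before Lund.
Order: Adeyemi, Chaudhari, Petrov, Varga, Baptiste, Bianchi, Greco, Lund.

Varga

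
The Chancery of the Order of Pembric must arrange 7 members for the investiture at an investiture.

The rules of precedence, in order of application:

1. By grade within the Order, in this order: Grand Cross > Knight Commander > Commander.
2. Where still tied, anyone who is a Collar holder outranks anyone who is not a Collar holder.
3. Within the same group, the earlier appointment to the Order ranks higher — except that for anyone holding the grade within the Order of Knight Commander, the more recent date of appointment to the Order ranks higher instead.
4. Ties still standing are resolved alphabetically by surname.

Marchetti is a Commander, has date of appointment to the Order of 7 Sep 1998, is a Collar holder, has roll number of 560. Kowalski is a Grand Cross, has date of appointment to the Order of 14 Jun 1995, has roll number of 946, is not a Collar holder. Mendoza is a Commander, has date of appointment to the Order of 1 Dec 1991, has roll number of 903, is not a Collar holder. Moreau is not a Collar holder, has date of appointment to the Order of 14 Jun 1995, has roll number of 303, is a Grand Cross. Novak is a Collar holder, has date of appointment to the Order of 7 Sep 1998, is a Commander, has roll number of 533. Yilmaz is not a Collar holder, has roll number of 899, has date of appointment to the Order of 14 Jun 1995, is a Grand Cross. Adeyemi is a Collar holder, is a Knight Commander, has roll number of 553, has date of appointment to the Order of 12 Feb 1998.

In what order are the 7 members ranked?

Kowalski, Moreau, Yilmaz, Adeyemi, Marchetti, Novak, Mendoza

By grade within the Order: Kowalski, Moreau and Yilmaz (Grand Cross); then Adeyemi (Knight Commander); then Marchetti, Novak and Mendoza (Commander).
Kowalski, Moreau and Yilmaz are each not a Collar holder, so the next rule applies.
Kowalski, Moreau and Yilmaz all have date of appointment to the Order 14 Jun 1995, so the next rule applies.
Among Kowalski, Moreau and Yilmaz, alphabetically by surname: Kowalski before Moreau before Yilmaz.
Among Marchetti, Novak and Mendoza, a Collar holder before not a Collar holder: Marchetti and Novak (a Collar holder) before Mendoza (not a Collar holder).
Marchetti and Novak both have date of appointment to the Order 7 Sep 1998, so the next rule applies.
Among Marchetti and Novak, alphabetically by surname: Marchetti before Novak.
Full order: Kowalski, Moreau, Yilmaz, Adeyemi, Marchetti, Novak, Mendoza.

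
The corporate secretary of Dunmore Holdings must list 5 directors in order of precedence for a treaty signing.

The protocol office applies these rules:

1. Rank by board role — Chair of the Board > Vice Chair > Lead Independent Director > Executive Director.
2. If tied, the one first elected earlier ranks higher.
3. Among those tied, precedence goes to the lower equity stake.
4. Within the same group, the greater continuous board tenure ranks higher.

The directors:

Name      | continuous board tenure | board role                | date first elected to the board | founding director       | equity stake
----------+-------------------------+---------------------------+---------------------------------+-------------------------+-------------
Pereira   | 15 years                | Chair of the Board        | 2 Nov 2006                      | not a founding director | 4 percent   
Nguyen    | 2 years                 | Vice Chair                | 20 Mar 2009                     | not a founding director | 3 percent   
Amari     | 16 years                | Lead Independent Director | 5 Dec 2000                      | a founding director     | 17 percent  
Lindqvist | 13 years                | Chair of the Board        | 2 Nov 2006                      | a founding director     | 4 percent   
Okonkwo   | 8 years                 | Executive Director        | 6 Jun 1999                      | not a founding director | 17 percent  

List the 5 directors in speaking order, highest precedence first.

Pereira, Lindqvist, Nguyen, Amari, Okonkwo

By board role: Pereira and Lindqvist (Chair of the Board); then Nguyen (Vice Chair); then Amari (Lead Independent Director); then Okonkwo (Executive Director).
Pereira and Lindqvist both have date first elected to the board 2 Nov 2006, so the next rule applies.
Pereira and Lindqvist both have equity stake 4 percent, so the next rule applies.
Among Pereira and Lindqvist, by continuous board tenure (higher first): Pereira (15 years) before Lindqvist (13 years).
Full order: Pereira, Lindqvist, Nguyen, Amari, Okonkwo.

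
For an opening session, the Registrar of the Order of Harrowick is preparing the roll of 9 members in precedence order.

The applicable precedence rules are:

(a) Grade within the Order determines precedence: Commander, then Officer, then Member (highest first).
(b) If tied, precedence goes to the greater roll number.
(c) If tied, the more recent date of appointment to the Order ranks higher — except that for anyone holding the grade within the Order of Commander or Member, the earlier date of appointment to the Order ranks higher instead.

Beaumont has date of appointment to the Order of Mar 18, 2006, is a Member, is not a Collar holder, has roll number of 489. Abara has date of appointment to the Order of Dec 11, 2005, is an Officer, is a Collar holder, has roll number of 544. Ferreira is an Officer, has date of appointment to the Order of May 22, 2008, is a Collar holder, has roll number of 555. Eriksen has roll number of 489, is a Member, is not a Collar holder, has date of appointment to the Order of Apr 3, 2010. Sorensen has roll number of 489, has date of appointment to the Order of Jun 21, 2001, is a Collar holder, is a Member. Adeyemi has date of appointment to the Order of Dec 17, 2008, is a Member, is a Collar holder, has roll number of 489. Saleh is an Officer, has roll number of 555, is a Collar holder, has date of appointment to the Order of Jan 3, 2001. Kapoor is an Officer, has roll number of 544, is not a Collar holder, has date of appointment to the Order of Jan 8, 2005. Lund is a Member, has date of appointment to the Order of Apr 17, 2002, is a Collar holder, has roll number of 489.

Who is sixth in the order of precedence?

By grade within the Order: Ferreira, Saleh, Abara and Kapoor (Officer); then Sorensen, Lund, Beaumont, Adeyemi and Eriksen (Member).
Among Ferreira, Saleh, Abara and Kapoor, by roll number (higher first): Ferreira and Saleh (555) before Abara and Kapoor (544).
Among Ferreira and Saleh, by date of appointment to the Order (later first): Ferreira (May 22, 2008) before Saleh (Jan 3, 2001).
Among Abara and Kapoor, by date of appointment to the Order (later first): Abara (Dec 11, 2005) before Kapoor (Jan 8, 2005).
Sorensen, Lund, Beaumont, Adeyemi and Eriksen all have roll number 489, so the next rule applies.
Among Sorensen, Lund, Beaumont, Adeyemi and Eriksen, by date of appointment to the Order (earlier first) (reversed rule for this group): Sorensen (Jun 21, 2001) before Lund (Apr 17, 2002) before Beaumont (Mar 18, 2006) before Adeyemi (Dec 17, 2008) before Eriksen (Apr 3, 2010).
Order: Ferreira, Saleh, Abara, Kapoor, Sorensen, Lund, Beaumont, Adeyemi, Eriksen.

Lund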